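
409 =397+12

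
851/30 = 851/30 = 28.37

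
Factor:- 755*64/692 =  -2^4*5^1*151^1*173^( - 1)  =  - 12080/173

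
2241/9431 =2241/9431= 0.24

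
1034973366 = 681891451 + 353081915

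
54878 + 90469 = 145347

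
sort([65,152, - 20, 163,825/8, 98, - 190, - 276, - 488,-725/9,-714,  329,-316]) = [ - 714, - 488,-316,- 276,-190, - 725/9 , - 20 , 65,98,825/8, 152, 163,329 ]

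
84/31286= 42/15643=0.00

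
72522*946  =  68605812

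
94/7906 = 47/3953 = 0.01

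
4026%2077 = 1949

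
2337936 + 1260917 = 3598853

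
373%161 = 51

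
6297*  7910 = 49809270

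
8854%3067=2720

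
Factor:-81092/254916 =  - 209/657 = -3^ ( - 2 )*11^1*19^1*73^(-1)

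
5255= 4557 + 698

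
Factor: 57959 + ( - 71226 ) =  - 13267 = - 13267^1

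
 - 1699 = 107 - 1806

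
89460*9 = 805140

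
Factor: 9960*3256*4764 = 154495376640 =2^8*3^2*5^1*11^1 * 37^1*83^1*397^1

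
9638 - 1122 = 8516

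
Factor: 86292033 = 3^1*28764011^1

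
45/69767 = 45/69767 = 0.00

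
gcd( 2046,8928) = 186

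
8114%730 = 84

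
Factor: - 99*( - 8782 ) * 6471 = 2^1 *3^4 *11^1 * 719^1*4391^1  =  5626003878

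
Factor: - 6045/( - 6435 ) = 31/33 = 3^ ( - 1 )*11^ (-1)*31^1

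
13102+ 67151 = 80253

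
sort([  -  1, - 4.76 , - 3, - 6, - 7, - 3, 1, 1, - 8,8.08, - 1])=[ - 8, - 7, - 6, - 4.76, - 3,  -  3,-1,  -  1,1,1 , 8.08 ]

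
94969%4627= 2429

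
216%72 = 0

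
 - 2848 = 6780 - 9628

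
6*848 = 5088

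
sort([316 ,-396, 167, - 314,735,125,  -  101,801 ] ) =[ - 396, - 314,-101,125, 167,316,735, 801]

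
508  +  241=749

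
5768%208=152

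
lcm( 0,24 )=0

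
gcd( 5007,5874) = 3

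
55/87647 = 55/87647  =  0.00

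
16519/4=16519/4=   4129.75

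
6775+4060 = 10835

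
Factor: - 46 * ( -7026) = 323196 =2^2*3^1 * 23^1 * 1171^1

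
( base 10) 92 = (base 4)1130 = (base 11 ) 84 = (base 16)5c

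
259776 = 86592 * 3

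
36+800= 836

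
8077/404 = 19  +  401/404 = 19.99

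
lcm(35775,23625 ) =1252125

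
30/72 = 5/12 = 0.42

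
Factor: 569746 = 2^1*113^1*2521^1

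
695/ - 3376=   -  695/3376=- 0.21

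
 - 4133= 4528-8661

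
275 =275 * 1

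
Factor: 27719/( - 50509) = - 523^1*953^( - 1 )  =  -523/953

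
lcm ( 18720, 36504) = 730080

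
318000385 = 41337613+276662772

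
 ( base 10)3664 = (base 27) 50J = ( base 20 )934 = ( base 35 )2YO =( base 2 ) 111001010000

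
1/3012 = 1/3012=0.00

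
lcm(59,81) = 4779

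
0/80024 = 0 = 0.00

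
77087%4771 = 751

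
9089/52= 174 + 41/52=174.79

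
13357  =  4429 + 8928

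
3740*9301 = 34785740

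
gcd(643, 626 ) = 1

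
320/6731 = 320/6731 = 0.05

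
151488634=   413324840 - 261836206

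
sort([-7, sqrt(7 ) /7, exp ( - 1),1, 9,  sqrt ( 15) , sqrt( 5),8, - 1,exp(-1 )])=[-7, - 1, exp( - 1), exp( - 1),sqrt(7)/7,1,sqrt(5),  sqrt( 15), 8,  9 ]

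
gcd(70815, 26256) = 3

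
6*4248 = 25488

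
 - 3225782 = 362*( - 8911)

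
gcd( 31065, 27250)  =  545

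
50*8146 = 407300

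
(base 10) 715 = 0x2CB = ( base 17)281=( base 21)1D1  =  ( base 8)1313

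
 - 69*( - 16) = 1104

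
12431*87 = 1081497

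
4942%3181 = 1761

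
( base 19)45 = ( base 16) 51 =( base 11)74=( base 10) 81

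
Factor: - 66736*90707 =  - 6053422352  =  -2^4*43^1*61^1 * 97^1*1487^1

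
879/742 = 879/742   =  1.18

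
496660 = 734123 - 237463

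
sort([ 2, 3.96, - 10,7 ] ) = [ - 10, 2, 3.96,  7]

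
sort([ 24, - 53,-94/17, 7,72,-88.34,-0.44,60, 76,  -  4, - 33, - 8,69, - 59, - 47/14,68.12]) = [-88.34, - 59, - 53, - 33, - 8, - 94/17, - 4, - 47/14, - 0.44, 7,24, 60, 68.12, 69, 72, 76 ]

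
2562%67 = 16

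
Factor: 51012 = 2^2*3^2*13^1 * 109^1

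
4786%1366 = 688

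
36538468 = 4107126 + 32431342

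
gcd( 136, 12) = 4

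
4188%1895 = 398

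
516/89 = 516/89 = 5.80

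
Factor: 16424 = 2^3*2053^1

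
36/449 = 36/449 = 0.08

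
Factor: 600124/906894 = 2^1 * 3^( - 2) * 7^1*21433^1*50383^(  -  1) = 300062/453447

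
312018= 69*4522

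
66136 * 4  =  264544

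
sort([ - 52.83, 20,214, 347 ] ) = [-52.83, 20,214,347]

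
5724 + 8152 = 13876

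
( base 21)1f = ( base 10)36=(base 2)100100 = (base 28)18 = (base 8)44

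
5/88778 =5/88778  =  0.00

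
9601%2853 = 1042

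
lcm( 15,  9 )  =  45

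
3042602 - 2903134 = 139468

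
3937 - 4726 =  - 789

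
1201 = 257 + 944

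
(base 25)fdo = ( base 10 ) 9724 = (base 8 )22774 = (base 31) a3l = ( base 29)bg9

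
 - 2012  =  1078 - 3090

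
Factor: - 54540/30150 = - 2^1*3^1 * 5^(- 1 ) * 67^( - 1) * 101^1 = -606/335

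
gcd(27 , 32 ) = 1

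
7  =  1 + 6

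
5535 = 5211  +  324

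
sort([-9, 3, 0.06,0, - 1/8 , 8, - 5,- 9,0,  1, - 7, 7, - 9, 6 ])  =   [  -  9, - 9,-9, - 7 , - 5, - 1/8, 0,0, 0.06, 1,3, 6,7,8 ] 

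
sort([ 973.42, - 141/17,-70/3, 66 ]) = [-70/3,-141/17,66,973.42] 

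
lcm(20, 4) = 20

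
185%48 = 41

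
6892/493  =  13+ 483/493 = 13.98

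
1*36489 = 36489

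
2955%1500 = 1455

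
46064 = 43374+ 2690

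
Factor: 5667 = 3^1*1889^1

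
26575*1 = 26575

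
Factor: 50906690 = 2^1*5^1  *  5090669^1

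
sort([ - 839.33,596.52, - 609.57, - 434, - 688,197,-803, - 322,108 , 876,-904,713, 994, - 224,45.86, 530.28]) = [ - 904,-839.33, - 803 , - 688, - 609.57 ,-434, - 322, - 224,45.86,  108 , 197,530.28,596.52,713,876 , 994] 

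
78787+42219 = 121006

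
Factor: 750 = 2^1* 3^1*5^3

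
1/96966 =1/96966 = 0.00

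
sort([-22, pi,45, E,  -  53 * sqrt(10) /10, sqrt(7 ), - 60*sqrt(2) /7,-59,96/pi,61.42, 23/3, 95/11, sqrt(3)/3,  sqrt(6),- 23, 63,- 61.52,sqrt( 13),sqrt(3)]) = [ - 61.52, - 59, - 23, - 22, - 53*sqrt(10 )/10, - 60*sqrt( 2 )/7  ,  sqrt(3 )/3, sqrt( 3), sqrt(6), sqrt( 7 ),  E, pi, sqrt(13),23/3, 95/11, 96/pi, 45,  61.42,63]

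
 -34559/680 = -51 + 121/680 = -50.82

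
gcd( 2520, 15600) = 120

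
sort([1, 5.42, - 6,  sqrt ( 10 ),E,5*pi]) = [ - 6, 1,E, sqrt( 10), 5.42, 5*pi ] 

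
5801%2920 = 2881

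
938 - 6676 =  - 5738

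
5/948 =5/948 = 0.01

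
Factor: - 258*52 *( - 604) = 8103264=2^5*  3^1*13^1*43^1*151^1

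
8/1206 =4/603 = 0.01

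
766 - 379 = 387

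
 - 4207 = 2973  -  7180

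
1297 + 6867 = 8164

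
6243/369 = 16+113/123 = 16.92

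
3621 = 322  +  3299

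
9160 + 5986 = 15146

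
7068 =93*76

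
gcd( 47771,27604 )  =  67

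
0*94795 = 0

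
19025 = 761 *25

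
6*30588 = 183528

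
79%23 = 10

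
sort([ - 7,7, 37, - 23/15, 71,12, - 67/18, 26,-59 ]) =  [ - 59, - 7, - 67/18 , - 23/15, 7, 12, 26, 37, 71] 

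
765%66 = 39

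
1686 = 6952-5266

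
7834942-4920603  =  2914339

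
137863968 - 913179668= - 775315700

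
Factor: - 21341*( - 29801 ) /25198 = 2^( - 1 )*17^1*43^( - 1)*293^(  -  1 )*1753^1*21341^1 = 635983141/25198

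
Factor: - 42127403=  -  101^1*173^1*2411^1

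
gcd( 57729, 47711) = 1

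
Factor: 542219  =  542219^1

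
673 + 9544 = 10217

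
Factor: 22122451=13^1*1701727^1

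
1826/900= 913/450=   2.03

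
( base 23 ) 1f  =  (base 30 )18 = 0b100110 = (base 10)38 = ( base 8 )46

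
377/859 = 377/859 = 0.44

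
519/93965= 519/93965=0.01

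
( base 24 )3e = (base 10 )86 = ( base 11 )79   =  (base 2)1010110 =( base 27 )35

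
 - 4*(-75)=300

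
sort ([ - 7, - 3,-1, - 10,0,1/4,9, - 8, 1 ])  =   [ - 10, - 8, - 7 , - 3, - 1, 0, 1/4,1, 9] 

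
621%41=6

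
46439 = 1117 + 45322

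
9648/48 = 201 = 201.00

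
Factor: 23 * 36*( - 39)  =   - 2^2*3^3  *13^1 * 23^1 = - 32292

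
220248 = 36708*6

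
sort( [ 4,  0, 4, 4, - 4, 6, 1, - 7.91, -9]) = [  -  9, - 7.91,-4, 0, 1, 4,4, 4, 6 ]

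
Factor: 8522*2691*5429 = 124501639158 = 2^1 * 3^2*13^1*23^1 * 61^1*89^1*4261^1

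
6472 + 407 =6879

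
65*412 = 26780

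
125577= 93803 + 31774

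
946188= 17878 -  - 928310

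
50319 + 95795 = 146114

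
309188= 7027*44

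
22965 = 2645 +20320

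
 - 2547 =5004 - 7551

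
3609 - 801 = 2808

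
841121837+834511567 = 1675633404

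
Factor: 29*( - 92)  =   - 2^2*23^1*29^1 = - 2668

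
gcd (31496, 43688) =1016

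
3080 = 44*70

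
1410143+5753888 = 7164031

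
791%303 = 185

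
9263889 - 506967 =8756922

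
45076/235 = 45076/235 = 191.81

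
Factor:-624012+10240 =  - 613772= -  2^2*153443^1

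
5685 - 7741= - 2056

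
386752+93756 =480508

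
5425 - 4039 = 1386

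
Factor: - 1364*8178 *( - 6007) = 67006835544 = 2^3*3^1*11^1*29^1*31^1*47^1*6007^1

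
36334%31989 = 4345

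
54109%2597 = 2169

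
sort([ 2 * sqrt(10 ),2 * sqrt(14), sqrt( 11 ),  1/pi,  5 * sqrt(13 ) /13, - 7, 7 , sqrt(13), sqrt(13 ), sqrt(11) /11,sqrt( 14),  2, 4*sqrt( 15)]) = [ - 7, sqrt(11 )/11,1/pi, 5 * sqrt(13)/13, 2,sqrt( 11 ),sqrt( 13 ), sqrt(13),  sqrt(14),2*sqrt ( 10) , 7, 2*sqrt( 14), 4 * sqrt(15) ] 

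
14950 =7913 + 7037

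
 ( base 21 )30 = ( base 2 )111111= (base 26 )2b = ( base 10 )63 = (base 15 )43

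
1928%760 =408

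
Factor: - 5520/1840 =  - 3 = - 3^1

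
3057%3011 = 46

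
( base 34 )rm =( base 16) 3ac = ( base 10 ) 940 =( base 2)1110101100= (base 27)17M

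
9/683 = 9/683 = 0.01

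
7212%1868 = 1608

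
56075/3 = 18691 + 2/3 = 18691.67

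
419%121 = 56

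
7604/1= 7604= 7604.00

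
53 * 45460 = 2409380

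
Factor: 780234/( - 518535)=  -2^1*3^( -2 )*5^(-1 )*7^1*13^1*23^( - 1 )*167^( -1 )*1429^1  =  -260078/172845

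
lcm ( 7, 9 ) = 63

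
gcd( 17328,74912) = 16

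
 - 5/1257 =  -  5/1257= - 0.00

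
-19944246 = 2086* (  -  9561 ) 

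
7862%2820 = 2222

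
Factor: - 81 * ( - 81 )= 3^8=   6561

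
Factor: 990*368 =2^5*3^2*5^1*11^1*23^1= 364320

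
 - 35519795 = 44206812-79726607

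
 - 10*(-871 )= 8710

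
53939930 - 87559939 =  - 33620009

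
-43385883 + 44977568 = 1591685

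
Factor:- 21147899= - 1669^1*12671^1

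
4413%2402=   2011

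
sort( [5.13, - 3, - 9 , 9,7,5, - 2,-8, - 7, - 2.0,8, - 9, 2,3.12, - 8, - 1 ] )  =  [  -  9, - 9, -8, - 8,- 7, - 3 , - 2, - 2.0,-1,2 , 3.12 , 5, 5.13 , 7,  8,9]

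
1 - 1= 0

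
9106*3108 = 28301448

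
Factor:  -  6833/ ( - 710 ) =2^(-1)*5^(-1) *71^( - 1)*6833^1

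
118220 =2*59110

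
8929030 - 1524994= 7404036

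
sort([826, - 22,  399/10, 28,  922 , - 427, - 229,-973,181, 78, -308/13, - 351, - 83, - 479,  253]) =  [ - 973 , -479, - 427, - 351, - 229,-83, - 308/13, - 22,28,399/10,78, 181,253, 826,  922]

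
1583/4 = 1583/4 = 395.75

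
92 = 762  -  670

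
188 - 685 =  - 497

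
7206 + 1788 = 8994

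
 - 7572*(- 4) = 30288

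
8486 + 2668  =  11154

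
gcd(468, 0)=468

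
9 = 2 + 7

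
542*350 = 189700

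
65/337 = 65/337 = 0.19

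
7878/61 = 129 + 9/61 = 129.15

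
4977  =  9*553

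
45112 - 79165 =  - 34053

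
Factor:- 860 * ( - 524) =2^4*5^1*43^1*131^1 = 450640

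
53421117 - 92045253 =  - 38624136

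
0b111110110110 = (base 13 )1aa5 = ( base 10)4022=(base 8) 7666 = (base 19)b2d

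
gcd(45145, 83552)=1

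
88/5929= 8/539 = 0.01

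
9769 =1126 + 8643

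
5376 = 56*96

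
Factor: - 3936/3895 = - 2^5*3^1 * 5^( - 1 )  *  19^( - 1) = - 96/95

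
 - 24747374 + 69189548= 44442174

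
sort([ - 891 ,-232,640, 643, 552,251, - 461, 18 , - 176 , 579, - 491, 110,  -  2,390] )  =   [  -  891, - 491, - 461, - 232, - 176,-2 , 18, 110,  251,390, 552, 579,640, 643]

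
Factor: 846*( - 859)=-726714=-2^1*3^2*47^1*859^1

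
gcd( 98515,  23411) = 1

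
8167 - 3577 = 4590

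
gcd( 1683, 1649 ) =17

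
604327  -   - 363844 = 968171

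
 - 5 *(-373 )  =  1865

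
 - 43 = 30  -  73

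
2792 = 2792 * 1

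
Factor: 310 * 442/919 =2^2 * 5^1 * 13^1*17^1*31^1*919^( - 1 )  =  137020/919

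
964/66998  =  2/139  =  0.01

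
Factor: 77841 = 3^4*31^2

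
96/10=9 +3/5 = 9.60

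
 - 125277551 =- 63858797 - 61418754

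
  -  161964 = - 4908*33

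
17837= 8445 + 9392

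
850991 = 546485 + 304506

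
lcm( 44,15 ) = 660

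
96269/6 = 96269/6  =  16044.83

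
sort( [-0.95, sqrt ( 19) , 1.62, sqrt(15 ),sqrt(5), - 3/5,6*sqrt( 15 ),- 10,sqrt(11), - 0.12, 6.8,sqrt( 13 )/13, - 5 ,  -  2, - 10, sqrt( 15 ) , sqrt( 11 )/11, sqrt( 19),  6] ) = [ - 10,-10,- 5,  -  2, - 0.95,-3/5,-0.12,sqrt( 13)/13,sqrt( 11)/11,  1.62,sqrt(5), sqrt(11), sqrt(15), sqrt(15), sqrt(19 ), sqrt ( 19), 6, 6.8, 6 * sqrt(15)] 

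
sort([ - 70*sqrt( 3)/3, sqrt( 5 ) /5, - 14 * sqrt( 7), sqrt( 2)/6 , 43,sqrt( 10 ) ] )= [ - 70*sqrt( 3) /3,-14*sqrt( 7),sqrt( 2 )/6 , sqrt( 5)/5,sqrt( 10), 43] 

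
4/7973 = 4/7973 = 0.00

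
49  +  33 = 82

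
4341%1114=999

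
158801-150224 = 8577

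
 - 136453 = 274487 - 410940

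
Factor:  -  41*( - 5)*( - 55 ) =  - 5^2*11^1*41^1 = - 11275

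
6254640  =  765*8176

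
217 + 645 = 862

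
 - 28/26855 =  - 1  +  26827/26855 = -0.00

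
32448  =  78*416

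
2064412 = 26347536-24283124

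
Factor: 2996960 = 2^5 *5^1 * 18731^1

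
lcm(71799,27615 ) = 358995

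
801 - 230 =571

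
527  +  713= 1240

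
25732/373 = 68+368/373 = 68.99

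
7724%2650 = 2424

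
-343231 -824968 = -1168199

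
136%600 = 136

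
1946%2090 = 1946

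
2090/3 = 696 + 2/3= 696.67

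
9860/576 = 2465/144 = 17.12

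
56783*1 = 56783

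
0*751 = 0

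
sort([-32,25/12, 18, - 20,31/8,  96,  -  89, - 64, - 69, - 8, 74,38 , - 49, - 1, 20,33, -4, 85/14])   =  [ - 89,  -  69, - 64,-49, - 32, - 20, - 8, - 4, - 1,25/12, 31/8,85/14,18, 20, 33,38,74, 96]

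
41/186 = 41/186 = 0.22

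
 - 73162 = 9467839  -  9541001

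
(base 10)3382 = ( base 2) 110100110110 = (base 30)3MM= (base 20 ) 892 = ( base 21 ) 7E1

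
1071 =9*119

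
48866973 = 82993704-34126731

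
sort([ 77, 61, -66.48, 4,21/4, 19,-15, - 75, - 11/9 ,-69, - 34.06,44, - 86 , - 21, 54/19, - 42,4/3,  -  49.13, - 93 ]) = [-93,-86, -75,- 69,-66.48, - 49.13, - 42, - 34.06, - 21, - 15, - 11/9,4/3, 54/19 , 4, 21/4, 19, 44, 61, 77]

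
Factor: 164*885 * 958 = 2^3 * 3^1 * 5^1 * 41^1*59^1 * 479^1 = 139044120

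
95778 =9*10642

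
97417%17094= 11947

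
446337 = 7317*61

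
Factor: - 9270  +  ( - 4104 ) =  - 13374 = - 2^1*3^2*743^1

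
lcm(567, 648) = 4536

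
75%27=21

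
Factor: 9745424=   2^4*13^1*46853^1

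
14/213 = 14/213  =  0.07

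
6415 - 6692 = -277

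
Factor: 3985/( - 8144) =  - 2^( - 4)*5^1*509^( - 1) * 797^1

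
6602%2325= 1952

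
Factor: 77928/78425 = 2^3*3^1*5^( - 2)*17^1*191^1*3137^( - 1) 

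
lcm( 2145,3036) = 197340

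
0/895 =0 = 0.00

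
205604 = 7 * 29372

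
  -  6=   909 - 915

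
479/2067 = 479/2067 = 0.23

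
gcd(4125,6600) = 825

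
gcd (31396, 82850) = 2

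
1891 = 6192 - 4301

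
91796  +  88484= 180280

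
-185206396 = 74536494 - 259742890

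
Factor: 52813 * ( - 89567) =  - 52813^1*89567^1 = - 4730301971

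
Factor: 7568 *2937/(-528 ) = - 11^1*43^1*89^1=- 42097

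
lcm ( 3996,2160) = 79920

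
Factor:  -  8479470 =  - 2^1*3^1*5^1*53^1*5333^1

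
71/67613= 71/67613 = 0.00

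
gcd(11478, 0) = 11478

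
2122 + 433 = 2555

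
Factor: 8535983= 8535983^1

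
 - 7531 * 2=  - 15062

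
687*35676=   24509412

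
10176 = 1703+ 8473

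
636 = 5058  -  4422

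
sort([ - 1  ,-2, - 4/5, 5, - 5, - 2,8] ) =[ -5,  -  2, - 2, - 1, -4/5, 5,8] 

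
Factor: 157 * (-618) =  - 2^1*3^1*103^1*157^1 = - 97026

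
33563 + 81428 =114991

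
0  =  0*74982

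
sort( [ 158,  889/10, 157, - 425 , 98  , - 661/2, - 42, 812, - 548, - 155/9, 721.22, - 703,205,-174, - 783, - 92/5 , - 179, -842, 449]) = [- 842, - 783, - 703, - 548, - 425, - 661/2, - 179, - 174, - 42, - 92/5,-155/9,889/10, 98,157 , 158, 205,  449,721.22,812] 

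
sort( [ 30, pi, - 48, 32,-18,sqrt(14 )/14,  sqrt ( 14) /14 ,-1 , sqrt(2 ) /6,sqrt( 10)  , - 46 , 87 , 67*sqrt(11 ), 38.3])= [ - 48 , - 46 , - 18, - 1,sqrt( 2 ) /6 , sqrt(  14 )/14, sqrt( 14 ) /14 , pi,  sqrt( 10) , 30, 32,38.3 , 87, 67*sqrt(11 ) ]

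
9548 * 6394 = 61049912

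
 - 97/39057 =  - 97/39057 = - 0.00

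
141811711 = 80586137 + 61225574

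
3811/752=5 + 51/752 = 5.07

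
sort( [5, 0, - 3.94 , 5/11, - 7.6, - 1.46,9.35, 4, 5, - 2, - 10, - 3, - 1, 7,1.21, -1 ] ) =[- 10,  -  7.6, - 3.94,-3, - 2, - 1.46, - 1,-1,0,5/11, 1.21, 4 , 5, 5, 7, 9.35]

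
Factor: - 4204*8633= - 36293132 =- 2^2 * 89^1*97^1 * 1051^1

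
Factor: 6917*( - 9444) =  - 65324148  =  -  2^2*3^1*787^1 * 6917^1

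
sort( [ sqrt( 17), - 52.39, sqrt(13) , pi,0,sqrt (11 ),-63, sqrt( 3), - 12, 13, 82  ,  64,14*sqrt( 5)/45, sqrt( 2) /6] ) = [ - 63,  -  52.39, - 12, 0, sqrt(2) /6,14*sqrt( 5 ) /45,sqrt ( 3 ), pi, sqrt ( 11), sqrt ( 13),  sqrt( 17 ),13, 64, 82] 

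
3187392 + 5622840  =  8810232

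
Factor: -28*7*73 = -14308 = -2^2*7^2*73^1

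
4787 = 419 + 4368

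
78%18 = 6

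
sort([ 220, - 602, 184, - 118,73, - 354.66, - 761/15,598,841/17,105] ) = [ - 602, - 354.66,-118 , - 761/15,841/17,73,105,184,220, 598] 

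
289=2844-2555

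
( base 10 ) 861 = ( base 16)35d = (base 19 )276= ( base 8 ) 1535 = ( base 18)2bf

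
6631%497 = 170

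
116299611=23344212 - - 92955399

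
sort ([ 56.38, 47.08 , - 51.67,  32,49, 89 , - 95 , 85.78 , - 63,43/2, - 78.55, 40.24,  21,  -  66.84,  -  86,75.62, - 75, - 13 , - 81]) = [ - 95, - 86, - 81,  -  78.55 , - 75 , - 66.84, - 63, - 51.67, - 13, 21, 43/2 , 32, 40.24,47.08,49, 56.38, 75.62, 85.78, 89]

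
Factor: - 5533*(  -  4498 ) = 2^1*11^1*13^1  *  173^1*503^1 = 24887434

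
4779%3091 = 1688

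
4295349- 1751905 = 2543444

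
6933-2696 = 4237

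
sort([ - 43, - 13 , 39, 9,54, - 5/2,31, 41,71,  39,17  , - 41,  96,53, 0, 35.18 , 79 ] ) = [ - 43, - 41, - 13, - 5/2,0,9,17, 31,35.18, 39, 39, 41, 53,54,  71,79, 96 ] 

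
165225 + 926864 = 1092089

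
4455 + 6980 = 11435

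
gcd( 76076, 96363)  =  1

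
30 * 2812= 84360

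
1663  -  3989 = -2326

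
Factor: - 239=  - 239^1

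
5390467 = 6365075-974608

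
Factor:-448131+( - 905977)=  - 1354108 = -2^2* 7^1*137^1*353^1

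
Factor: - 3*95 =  - 3^1*5^1  *  19^1 = - 285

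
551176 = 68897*8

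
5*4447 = 22235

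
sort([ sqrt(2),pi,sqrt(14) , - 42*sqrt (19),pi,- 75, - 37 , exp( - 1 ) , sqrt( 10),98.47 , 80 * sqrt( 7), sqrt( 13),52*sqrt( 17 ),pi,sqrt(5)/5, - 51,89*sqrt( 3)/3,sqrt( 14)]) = [-42*sqrt(19),-75, - 51,-37, exp ( - 1),sqrt(5) /5,sqrt( 2 ),pi , pi,pi, sqrt(10),sqrt(13),sqrt(14 ), sqrt(14),89*sqrt(3 )/3,98.47,80*sqrt(7),52*sqrt( 17)]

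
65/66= 65/66=0.98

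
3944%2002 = 1942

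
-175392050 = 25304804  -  200696854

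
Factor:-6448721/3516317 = -7^( - 1)*103^(-1)*283^1 * 4877^ ( - 1 )*22787^1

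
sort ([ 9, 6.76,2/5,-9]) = [ - 9, 2/5,6.76, 9]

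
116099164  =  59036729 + 57062435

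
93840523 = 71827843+22012680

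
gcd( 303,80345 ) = 1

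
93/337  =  93/337  =  0.28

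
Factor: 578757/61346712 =192919/20448904= 2^(-3)*7^(- 1)*103^1 * 1873^1*365159^ ( - 1)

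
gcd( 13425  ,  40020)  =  15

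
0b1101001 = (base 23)4d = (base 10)105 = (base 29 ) 3I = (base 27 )3o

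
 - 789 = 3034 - 3823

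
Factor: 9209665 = 5^1*17^1*97^1*1117^1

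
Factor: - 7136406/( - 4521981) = 2378802/1507327 = 2^1 * 3^1*19^( - 1)*449^1*883^1*79333^ (  -  1 )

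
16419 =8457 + 7962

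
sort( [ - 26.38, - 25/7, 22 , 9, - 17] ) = [ - 26.38, - 17, - 25/7,9, 22]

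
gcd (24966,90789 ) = 3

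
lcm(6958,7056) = 500976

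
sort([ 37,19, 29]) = [19, 29, 37]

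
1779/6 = 296 + 1/2 = 296.50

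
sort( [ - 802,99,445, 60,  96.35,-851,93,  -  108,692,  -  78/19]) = [ -851,-802,-108, - 78/19,60,93 , 96.35,99,445,692]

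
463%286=177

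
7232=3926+3306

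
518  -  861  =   - 343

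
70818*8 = 566544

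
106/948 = 53/474 = 0.11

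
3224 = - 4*( - 806 ) 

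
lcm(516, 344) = 1032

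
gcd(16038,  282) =6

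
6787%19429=6787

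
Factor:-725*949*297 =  - 204343425   =  -  3^3*5^2*11^1*13^1*29^1*73^1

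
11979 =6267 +5712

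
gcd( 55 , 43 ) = 1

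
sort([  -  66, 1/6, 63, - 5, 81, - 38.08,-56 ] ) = [ - 66,-56, - 38.08, - 5,1/6, 63, 81 ] 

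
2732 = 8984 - 6252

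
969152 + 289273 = 1258425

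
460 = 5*92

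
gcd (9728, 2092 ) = 4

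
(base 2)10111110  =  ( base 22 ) 8e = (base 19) a0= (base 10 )190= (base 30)6A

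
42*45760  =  1921920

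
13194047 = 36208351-23014304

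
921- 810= 111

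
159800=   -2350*(-68 )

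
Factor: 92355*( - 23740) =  - 2^2*3^1*5^2*47^1*131^1*1187^1 = - 2192507700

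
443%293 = 150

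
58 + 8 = 66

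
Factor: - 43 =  - 43^1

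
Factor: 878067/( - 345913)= - 3^3 * 17^1 * 37^ (  -  1) * 1913^1*9349^( - 1) 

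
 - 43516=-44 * 989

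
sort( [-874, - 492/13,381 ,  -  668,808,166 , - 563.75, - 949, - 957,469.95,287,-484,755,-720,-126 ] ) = [ - 957,  -  949, - 874,-720,-668 , - 563.75, - 484,-126  , - 492/13,166,287,381,  469.95,755,808]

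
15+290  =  305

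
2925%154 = 153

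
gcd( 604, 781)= 1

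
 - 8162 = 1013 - 9175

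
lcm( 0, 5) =0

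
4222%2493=1729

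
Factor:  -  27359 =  -109^1*251^1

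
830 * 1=830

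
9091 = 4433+4658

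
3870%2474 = 1396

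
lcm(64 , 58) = 1856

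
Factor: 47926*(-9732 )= - 2^3*3^1 *31^1*773^1*811^1 = -  466415832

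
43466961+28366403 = 71833364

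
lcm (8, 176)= 176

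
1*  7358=7358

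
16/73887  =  16/73887 = 0.00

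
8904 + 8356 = 17260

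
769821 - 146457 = 623364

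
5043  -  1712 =3331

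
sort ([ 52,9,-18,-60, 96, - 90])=[ - 90, - 60, - 18,9 , 52, 96] 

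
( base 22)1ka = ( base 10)934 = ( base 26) 19o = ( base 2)1110100110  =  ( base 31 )u4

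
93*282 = 26226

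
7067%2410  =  2247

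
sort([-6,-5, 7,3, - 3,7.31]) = [ - 6,-5, - 3,  3,7,7.31]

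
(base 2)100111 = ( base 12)33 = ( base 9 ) 43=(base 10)39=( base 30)19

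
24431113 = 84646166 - 60215053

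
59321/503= 117  +  470/503 = 117.93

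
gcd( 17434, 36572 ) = 2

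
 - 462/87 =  - 154/29 = - 5.31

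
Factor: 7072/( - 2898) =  - 2^4*3^( - 2)*7^(  -  1)*13^1*17^1*23^( - 1) = - 3536/1449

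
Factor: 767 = 13^1*59^1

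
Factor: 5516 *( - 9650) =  - 53229400 = - 2^3*5^2*7^1*193^1*197^1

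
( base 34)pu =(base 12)614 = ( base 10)880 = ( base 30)ta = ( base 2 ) 1101110000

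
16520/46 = 8260/23 = 359.13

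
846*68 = 57528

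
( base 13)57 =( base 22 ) 36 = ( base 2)1001000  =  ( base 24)30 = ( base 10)72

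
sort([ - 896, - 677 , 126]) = [-896,-677 , 126 ]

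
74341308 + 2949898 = 77291206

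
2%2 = 0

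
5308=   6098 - 790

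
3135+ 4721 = 7856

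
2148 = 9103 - 6955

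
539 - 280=259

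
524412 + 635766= 1160178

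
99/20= 99/20=   4.95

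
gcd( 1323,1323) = 1323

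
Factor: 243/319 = 3^5 *11^(  -  1)*29^( - 1) 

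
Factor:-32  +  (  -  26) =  - 58 = - 2^1*29^1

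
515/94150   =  103/18830 =0.01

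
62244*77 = 4792788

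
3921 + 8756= 12677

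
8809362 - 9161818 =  - 352456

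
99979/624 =160 + 139/624 = 160.22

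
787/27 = 29 + 4/27= 29.15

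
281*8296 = 2331176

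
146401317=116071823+30329494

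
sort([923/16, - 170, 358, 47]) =[  -  170,  47, 923/16,  358]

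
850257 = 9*94473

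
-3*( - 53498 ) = 160494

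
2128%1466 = 662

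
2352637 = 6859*343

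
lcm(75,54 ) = 1350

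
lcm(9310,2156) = 204820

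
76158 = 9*8462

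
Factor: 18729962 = 2^1*9364981^1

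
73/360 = 73/360 =0.20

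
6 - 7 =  - 1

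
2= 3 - 1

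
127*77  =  9779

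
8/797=8/797 = 0.01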